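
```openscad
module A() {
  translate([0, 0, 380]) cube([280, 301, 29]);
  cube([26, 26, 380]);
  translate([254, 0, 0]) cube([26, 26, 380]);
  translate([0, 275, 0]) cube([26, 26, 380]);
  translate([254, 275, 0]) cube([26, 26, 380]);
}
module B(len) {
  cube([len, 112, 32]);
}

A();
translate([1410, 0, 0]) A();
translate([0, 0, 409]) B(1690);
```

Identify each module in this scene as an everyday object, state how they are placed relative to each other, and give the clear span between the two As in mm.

Second stool starts at x = 1410; first ends at x = 280; clear span = 1410 − 280 = 1130 mm.

A is a stool. B is a beam. A beam spans the tops of two stools. The clear span between the two stools is 1130 mm.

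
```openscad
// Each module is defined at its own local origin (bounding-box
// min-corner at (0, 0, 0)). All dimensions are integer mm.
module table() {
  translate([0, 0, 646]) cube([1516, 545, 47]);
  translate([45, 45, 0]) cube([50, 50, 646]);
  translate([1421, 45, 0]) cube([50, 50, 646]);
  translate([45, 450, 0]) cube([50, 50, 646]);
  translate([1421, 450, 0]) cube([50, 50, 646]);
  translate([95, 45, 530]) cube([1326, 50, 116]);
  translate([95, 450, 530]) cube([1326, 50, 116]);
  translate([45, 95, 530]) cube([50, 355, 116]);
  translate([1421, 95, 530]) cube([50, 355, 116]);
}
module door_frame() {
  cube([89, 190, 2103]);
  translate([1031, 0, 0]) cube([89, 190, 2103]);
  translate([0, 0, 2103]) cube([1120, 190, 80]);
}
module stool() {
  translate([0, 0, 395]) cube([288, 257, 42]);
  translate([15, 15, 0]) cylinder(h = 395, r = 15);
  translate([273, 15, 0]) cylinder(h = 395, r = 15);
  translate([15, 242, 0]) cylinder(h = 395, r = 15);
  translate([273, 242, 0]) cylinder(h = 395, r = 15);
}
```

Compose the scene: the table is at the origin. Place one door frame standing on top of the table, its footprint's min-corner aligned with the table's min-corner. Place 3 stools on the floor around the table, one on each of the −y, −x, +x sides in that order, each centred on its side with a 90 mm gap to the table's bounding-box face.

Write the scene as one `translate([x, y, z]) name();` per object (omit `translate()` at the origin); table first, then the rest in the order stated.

table();
translate([0, 0, 693]) door_frame();
translate([614, -347, 0]) stool();
translate([-378, 144, 0]) stool();
translate([1606, 144, 0]) stool();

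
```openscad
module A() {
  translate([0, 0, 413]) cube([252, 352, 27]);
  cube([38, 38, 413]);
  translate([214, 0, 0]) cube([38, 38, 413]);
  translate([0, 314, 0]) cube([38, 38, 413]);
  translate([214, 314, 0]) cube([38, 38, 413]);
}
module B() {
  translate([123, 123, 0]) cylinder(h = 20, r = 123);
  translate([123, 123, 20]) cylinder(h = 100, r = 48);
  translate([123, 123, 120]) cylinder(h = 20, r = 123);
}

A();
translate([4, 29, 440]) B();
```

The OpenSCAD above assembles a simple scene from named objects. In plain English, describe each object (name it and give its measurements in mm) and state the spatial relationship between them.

A is a four-legged stool. The seat is 252×352 mm, 27 mm thick, top at z = 440 mm. It stands on four square legs, each 38×38 mm in cross-section, from z = 0 to the seat underside, each flush with a corner of the seat.

B is a spool: two coaxial disc flanges of radius 123 mm and thickness 20 mm, joined by a core cylinder of radius 48 mm and height 100 mm. The lower flange rests on z = 0 and the three cylinders share a vertical axis.

The spool is on top of the stool.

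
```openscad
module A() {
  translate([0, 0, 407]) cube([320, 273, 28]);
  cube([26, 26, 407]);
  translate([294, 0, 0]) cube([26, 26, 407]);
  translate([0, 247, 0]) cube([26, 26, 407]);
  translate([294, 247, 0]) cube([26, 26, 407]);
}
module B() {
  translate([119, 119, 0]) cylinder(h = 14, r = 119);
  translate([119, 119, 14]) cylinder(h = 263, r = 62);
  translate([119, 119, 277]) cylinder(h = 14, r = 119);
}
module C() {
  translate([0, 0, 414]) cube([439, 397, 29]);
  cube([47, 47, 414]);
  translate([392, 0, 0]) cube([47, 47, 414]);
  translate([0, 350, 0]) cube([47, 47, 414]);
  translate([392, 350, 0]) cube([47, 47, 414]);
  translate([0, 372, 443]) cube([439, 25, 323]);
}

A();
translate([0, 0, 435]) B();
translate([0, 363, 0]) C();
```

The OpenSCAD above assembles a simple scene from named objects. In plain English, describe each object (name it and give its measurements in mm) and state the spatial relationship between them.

A is a four-legged stool. The seat is a 320×273×28 mm slab whose top surface is at z = 435 mm; four square legs, each 26×26 mm in cross-section, run from the floor (z = 0) to the underside of the seat, each flush with a corner of the seat.

B is a spool: two coaxial disc flanges of radius 119 mm and thickness 14 mm, joined by a core cylinder of radius 62 mm and height 263 mm. The lower flange rests on z = 0 and the three cylinders share a vertical axis.

C is a chair: 439×397 mm seat, 29 mm thick, top at z = 443 mm, on four 47 mm square corner legs flush with the seat edges. A 25 mm thick backrest slab spans the full seat width, extending 323 mm above the seat top, its back face flush with the seat's +y edge.

The spool is on top of the stool. The chair is on the floor beside the stool on its +y side.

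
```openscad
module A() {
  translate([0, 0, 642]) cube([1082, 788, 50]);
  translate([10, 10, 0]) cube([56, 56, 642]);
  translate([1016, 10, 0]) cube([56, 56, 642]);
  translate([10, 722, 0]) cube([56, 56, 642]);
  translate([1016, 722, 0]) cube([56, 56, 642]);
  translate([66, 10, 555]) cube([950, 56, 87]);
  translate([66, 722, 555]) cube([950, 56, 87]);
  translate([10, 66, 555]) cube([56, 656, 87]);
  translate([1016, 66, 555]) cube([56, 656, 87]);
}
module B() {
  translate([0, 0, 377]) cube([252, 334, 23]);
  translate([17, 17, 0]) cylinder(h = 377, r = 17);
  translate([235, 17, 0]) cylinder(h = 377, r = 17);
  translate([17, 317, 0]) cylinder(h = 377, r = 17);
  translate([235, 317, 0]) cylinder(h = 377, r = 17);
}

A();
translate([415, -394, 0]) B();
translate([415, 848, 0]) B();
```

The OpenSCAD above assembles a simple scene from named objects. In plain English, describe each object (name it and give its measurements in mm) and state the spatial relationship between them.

A is a rectangular dining table. The top is 1082×788×50 mm with its upper surface at z = 692 mm. It stands on four 56×56 mm square legs, each inset 10 mm from the nearest pair of top edges, running from the floor to the underside of the top. Four apron rails, 56 mm thick and 87 mm tall, run between adjacent legs with their top edges flush with the underside of the top and their outer faces flush with the legs' outer faces.

B is a simple wooden stool: a rectangular seat 252 mm (x) by 334 mm (y), 23 mm thick, top face at z = 400 mm, on four round legs, each 34 mm in diameter. The legs rest on z = 0, each leg's axis is inset half a diameter from the nearest pair of seat edges (so the leg's bounding box is flush with the corner).

Two stools sit around the table at the −y, +y sides.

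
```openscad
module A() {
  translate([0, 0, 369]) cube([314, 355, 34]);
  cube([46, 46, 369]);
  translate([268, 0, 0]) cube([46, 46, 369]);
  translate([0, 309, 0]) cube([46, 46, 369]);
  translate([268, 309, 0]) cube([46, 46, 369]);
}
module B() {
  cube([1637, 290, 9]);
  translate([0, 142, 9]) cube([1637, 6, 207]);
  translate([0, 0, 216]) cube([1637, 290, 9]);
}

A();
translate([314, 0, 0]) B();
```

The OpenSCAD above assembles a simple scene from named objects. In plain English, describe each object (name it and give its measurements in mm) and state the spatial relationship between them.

A is a four-legged stool. The seat is 314×355 mm, 34 mm thick, top at z = 403 mm. It stands on four square legs, each 46×46 mm in cross-section, from z = 0 to the seat underside, each flush with a corner of the seat.

B is an I-beam lying along x, 1637 mm long. Overall section height 225 mm. Two flanges 290 mm wide (y) and 9 mm thick, one on the floor and one at the top; a web 6 mm thick runs between them, centred on the flange width.

The I-beam is against the stool's +x side, with their −y faces flush.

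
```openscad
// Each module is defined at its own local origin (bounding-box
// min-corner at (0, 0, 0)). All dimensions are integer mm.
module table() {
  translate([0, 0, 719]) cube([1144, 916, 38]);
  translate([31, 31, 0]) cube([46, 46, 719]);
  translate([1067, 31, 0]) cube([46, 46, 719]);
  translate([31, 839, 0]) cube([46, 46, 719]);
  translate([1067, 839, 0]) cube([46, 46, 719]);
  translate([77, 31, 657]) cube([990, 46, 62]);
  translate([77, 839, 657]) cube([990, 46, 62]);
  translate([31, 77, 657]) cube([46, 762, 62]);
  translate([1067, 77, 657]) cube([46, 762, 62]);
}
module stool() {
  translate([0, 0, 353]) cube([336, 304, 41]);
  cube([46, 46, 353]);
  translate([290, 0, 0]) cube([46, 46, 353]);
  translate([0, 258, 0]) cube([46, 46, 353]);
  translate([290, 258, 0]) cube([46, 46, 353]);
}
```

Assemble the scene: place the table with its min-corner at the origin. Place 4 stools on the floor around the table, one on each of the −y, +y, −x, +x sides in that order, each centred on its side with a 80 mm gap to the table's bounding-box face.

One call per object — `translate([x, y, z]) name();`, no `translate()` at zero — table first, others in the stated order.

table();
translate([404, -384, 0]) stool();
translate([404, 996, 0]) stool();
translate([-416, 306, 0]) stool();
translate([1224, 306, 0]) stool();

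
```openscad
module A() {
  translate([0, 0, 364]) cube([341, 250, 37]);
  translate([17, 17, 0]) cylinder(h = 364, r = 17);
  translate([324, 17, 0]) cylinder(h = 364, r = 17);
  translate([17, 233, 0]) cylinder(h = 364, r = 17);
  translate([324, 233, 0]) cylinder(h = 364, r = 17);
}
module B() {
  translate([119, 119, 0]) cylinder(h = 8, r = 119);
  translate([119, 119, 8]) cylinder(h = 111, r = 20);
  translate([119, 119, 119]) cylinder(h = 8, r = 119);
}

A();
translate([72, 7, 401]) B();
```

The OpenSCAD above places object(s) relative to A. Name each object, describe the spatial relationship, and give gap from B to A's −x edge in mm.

The spool's min-x is at 72; the stool's min-x is 0; gap = 72 mm.

A is a stool. B is a spool. The spool is on top of the stool. The gap from the spool to the stool's −x edge is 72 mm.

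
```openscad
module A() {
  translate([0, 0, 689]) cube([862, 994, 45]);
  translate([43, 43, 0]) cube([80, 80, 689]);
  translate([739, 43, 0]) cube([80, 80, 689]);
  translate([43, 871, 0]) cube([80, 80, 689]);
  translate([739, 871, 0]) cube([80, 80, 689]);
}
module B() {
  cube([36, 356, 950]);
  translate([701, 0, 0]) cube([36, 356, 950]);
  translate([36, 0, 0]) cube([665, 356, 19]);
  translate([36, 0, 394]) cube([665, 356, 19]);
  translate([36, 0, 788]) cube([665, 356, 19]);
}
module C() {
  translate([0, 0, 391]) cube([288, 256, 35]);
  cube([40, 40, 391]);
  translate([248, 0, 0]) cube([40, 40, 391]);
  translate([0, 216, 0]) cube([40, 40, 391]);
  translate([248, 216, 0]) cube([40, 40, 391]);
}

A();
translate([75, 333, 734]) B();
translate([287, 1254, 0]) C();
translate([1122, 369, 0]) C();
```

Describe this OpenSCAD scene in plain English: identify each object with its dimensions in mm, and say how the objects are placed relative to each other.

A is a table: top 862 mm (x) × 994 mm (y), 45 mm thick, upper face at z = 734 mm, on four 80×80 mm square legs, each inset 43 mm from the nearest pair of top edges, running from z = 0 to the bottom of the top.

B is an open bookshelf. Two side panels, each 36 mm thick, 356 mm deep and 950 mm tall, stand 737 mm apart (outside-to-outside). Between them sit 3 shelves, each 19 mm thick and 356 mm deep, spanning the full gap between the sides. The bottom shelf rests on the floor (its underside at z = 0) and the clear gap between one shelf's top and the next shelf's underside is 375 mm.

C is a four-legged stool. The seat is 288×256 mm, 35 mm thick, top at z = 426 mm. It stands on four square legs, each 40×40 mm in cross-section, from z = 0 to the seat underside, each flush with a corner of the seat.

The bookshelf is on top of the table. Two stools sit around the table at the +y, +x sides.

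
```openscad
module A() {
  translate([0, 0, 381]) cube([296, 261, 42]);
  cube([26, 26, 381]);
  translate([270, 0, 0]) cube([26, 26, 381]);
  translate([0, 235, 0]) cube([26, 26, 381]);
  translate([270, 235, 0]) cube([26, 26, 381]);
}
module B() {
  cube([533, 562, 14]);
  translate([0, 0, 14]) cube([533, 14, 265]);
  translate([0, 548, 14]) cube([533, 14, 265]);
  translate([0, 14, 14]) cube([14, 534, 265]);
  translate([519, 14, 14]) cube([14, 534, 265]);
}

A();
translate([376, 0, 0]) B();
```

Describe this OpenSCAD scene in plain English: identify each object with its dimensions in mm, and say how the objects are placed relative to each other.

A is a simple wooden stool: a rectangular seat 296 mm (x) by 261 mm (y), 42 mm thick, top face at z = 423 mm, on four square legs, each 26×26 mm in cross-section. The legs rest on z = 0, each flush with a corner of the seat.

B is an open-topped rectangular box: outside dimensions 533×562×279 mm, with a uniform wall and base thickness of 14 mm. The base is a full 533×562 slab on the floor; four walls sit on top of the base. The front and back walls (the −y and +y sides) span the full width; the two side walls fit between them.

The open box is on the floor beside the stool on its +x side.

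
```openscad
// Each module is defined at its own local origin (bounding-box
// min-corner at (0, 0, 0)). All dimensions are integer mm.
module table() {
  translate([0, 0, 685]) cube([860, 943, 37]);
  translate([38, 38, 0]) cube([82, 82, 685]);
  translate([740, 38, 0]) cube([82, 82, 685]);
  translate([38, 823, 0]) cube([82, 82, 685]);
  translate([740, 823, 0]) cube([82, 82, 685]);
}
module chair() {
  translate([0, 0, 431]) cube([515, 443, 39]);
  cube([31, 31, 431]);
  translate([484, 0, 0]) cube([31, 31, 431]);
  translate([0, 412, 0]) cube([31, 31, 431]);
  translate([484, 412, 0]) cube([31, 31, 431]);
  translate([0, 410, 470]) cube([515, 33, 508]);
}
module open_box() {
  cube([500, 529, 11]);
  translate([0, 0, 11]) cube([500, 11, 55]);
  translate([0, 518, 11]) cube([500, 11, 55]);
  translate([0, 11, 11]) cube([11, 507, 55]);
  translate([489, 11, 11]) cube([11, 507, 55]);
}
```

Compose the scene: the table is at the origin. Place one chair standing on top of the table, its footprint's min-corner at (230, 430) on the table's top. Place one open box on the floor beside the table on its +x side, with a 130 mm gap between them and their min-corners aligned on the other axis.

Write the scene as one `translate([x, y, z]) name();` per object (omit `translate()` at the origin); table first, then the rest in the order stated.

table();
translate([230, 430, 722]) chair();
translate([990, 0, 0]) open_box();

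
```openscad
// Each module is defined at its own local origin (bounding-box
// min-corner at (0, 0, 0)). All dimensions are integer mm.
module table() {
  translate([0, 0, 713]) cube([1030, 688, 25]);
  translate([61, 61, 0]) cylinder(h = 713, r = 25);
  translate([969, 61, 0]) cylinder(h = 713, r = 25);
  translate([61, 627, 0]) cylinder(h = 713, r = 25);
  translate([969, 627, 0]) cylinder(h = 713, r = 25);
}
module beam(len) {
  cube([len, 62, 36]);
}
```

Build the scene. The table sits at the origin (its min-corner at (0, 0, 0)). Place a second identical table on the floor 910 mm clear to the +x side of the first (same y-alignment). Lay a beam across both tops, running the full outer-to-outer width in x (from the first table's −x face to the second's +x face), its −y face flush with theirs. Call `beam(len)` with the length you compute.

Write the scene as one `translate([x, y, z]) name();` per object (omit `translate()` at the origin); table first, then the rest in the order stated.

table();
translate([1940, 0, 0]) table();
translate([0, 0, 738]) beam(2970);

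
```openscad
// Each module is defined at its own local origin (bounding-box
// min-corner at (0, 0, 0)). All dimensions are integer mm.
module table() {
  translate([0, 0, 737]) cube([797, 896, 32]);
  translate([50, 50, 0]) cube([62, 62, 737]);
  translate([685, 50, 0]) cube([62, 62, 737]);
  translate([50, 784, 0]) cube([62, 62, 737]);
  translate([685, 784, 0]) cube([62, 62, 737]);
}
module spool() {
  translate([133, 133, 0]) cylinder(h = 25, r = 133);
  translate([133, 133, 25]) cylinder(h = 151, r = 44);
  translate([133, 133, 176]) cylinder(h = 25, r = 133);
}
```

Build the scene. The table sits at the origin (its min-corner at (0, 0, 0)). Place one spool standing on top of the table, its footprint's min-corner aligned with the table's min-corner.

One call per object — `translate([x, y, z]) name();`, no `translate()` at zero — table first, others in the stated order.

table();
translate([0, 0, 769]) spool();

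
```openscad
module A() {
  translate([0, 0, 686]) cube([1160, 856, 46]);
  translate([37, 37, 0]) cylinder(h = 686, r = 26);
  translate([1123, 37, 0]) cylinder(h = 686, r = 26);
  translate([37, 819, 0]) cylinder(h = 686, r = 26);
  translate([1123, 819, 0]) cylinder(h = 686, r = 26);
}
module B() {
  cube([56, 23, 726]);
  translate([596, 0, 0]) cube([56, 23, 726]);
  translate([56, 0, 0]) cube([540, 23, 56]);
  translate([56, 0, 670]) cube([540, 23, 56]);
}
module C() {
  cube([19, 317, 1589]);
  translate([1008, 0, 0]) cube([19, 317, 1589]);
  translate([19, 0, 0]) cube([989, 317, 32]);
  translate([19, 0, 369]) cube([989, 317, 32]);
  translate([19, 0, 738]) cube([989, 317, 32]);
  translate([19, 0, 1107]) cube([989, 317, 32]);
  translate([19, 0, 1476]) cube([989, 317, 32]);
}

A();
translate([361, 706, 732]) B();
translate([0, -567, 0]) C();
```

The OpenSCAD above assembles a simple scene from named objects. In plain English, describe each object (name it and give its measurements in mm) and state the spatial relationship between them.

A is a table: top 1160 mm (x) × 856 mm (y), 46 mm thick, upper face at z = 732 mm, on four round legs of 52 mm diameter, each leg's bounding box inset 11 mm from the nearest pair of top edges, running from z = 0 to the bottom of the top.

B is a rectangular picture frame lying in the x–z plane (depth along y). The opening is 540 mm wide (x) by 614 mm tall (z), surrounded by a border 56 mm wide on all four sides. The frame is 23 mm deep and is made of two full-height vertical stiles with two horizontal rails fitted between them.

C is a bookshelf 1027 mm wide overall, 317 mm deep and 1589 mm tall. The two sides are 19 mm thick vertical panels. 5 horizontal shelves of 32 mm thickness span between the inner faces of the sides; the lowest shelf sits on the floor and shelves are stacked with a clear vertical gap of 337 mm between each pair.

The picture frame is on top of the table. The bookshelf is on the floor beside the table on its −y side.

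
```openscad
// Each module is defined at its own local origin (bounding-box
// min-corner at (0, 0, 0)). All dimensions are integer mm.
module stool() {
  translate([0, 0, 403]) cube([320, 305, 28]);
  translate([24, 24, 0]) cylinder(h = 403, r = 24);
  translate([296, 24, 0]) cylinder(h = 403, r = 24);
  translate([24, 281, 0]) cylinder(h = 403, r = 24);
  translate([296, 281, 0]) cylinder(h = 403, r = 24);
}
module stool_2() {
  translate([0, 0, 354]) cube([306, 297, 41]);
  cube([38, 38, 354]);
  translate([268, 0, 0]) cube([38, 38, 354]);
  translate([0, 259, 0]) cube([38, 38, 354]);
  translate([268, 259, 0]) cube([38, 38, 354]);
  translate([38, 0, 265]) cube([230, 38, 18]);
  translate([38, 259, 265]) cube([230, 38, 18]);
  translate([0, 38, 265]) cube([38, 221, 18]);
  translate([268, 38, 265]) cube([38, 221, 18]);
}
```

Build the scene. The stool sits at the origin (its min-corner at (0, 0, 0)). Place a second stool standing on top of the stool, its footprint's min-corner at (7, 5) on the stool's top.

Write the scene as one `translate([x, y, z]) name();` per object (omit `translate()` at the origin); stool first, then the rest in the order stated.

stool();
translate([7, 5, 431]) stool_2();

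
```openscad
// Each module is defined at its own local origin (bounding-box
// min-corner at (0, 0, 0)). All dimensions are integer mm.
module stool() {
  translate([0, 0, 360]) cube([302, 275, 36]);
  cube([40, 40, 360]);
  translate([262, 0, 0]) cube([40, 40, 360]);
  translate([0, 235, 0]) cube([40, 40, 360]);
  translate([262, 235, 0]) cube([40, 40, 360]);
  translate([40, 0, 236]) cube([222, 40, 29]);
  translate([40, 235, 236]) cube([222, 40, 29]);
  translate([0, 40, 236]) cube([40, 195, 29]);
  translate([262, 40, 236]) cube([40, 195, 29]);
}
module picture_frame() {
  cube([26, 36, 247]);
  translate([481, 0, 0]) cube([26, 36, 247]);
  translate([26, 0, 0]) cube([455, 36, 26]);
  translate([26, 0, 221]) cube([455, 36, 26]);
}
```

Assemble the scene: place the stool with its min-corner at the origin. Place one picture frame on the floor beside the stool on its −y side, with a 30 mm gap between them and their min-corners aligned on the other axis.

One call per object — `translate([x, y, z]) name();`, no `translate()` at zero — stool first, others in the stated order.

stool();
translate([0, -66, 0]) picture_frame();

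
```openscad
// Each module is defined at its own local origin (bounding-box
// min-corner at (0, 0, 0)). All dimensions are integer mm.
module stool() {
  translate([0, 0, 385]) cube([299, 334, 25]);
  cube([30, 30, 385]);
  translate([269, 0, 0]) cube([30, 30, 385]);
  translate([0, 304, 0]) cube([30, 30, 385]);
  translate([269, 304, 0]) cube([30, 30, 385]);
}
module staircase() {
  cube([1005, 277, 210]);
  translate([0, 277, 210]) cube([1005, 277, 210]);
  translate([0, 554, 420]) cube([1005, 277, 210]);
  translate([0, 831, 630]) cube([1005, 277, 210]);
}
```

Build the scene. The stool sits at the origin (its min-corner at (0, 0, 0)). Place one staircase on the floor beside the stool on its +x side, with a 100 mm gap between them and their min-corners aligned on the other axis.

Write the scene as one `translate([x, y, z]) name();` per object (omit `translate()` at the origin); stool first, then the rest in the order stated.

stool();
translate([399, 0, 0]) staircase();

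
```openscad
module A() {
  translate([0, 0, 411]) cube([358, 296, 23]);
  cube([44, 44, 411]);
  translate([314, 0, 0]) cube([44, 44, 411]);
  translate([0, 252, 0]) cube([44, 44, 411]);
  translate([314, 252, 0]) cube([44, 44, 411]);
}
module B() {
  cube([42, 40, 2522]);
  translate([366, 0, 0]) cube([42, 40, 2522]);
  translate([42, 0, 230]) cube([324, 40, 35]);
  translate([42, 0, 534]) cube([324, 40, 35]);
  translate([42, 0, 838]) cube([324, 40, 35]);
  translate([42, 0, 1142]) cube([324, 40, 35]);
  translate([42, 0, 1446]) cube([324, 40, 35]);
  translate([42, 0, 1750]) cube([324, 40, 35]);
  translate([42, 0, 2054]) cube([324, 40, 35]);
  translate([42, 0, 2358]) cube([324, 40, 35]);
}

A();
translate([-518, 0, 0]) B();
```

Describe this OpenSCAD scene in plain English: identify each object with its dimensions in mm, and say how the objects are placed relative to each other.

A is a four-legged stool. The seat is 358×296 mm, 23 mm thick, top at z = 434 mm. It stands on four square legs, each 44×44 mm in cross-section, from z = 0 to the seat underside, each flush with a corner of the seat.

B is a straight ladder. Two 42×40 mm vertical rails, 2522 mm tall, stand 408 mm apart (outside-to-outside) with their front faces coplanar on the −y side. 8 rungs, each 40 mm deep and 35 mm tall, span between the inner faces of the rails, front faces flush with the rails. The lowest rung's underside is at z = 230 mm and rungs are spaced 304 mm apart (underside to underside).

The ladder is on the floor beside the stool on its −x side.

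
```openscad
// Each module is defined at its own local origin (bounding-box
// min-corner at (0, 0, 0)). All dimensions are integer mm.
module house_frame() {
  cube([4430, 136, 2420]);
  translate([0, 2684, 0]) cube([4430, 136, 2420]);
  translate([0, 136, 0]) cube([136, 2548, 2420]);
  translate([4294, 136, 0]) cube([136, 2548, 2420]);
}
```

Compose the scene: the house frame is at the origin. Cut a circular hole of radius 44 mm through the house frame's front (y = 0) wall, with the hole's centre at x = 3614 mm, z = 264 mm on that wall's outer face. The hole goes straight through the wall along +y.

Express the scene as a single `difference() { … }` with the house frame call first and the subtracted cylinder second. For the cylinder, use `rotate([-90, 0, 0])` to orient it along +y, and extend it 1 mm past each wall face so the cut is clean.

difference() {
  house_frame();
  translate([3614, -1, 264]) rotate([-90, 0, 0]) cylinder(h = 138, r = 44);
}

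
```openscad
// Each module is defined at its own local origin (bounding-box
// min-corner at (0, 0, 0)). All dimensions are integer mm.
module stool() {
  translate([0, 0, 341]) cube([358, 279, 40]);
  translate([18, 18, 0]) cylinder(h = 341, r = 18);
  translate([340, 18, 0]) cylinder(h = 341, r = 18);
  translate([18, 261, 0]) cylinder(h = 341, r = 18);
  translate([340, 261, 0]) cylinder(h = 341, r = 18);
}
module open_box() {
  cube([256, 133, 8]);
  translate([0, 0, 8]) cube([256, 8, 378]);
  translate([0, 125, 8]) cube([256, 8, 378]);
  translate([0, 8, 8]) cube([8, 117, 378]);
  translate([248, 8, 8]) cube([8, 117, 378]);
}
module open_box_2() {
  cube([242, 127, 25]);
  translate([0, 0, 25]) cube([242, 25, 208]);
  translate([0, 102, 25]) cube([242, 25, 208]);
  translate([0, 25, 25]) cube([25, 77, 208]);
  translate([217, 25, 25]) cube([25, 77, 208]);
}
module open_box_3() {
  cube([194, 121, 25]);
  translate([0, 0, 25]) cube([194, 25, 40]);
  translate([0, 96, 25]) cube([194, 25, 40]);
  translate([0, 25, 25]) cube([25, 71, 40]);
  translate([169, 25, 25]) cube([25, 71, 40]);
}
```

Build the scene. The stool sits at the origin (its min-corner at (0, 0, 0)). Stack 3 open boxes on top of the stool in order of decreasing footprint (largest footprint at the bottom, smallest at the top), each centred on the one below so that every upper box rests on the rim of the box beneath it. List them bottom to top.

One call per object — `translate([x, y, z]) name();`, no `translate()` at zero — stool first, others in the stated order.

stool();
translate([51, 73, 381]) open_box();
translate([58, 76, 767]) open_box_2();
translate([82, 79, 1000]) open_box_3();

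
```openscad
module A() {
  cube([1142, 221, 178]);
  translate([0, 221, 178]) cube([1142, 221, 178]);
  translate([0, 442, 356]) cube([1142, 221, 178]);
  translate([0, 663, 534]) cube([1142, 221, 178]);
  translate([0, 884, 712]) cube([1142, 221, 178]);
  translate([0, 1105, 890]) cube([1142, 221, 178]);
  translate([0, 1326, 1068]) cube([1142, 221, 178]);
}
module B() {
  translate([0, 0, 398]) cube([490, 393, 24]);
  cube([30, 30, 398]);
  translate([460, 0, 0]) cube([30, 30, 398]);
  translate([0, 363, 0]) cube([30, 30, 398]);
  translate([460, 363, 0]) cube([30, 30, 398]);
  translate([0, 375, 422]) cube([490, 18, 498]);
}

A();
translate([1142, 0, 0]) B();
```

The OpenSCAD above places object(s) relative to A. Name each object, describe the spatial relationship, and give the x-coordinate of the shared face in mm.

A is a staircase. B is a chair. The chair is against the staircase's +x side, with their −y faces flush. The x-coordinate of the shared face is 1142 mm.

The staircase's +x face and the chair's −x face are both at x = 1142 mm.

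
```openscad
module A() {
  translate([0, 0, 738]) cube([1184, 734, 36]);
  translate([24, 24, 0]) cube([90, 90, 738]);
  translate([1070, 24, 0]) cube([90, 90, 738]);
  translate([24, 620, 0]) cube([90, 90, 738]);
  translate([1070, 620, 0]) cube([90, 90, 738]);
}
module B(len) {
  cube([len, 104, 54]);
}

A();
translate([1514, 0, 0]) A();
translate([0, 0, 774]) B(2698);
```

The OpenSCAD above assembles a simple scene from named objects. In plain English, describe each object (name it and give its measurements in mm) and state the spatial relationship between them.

A is a table with a 1184×734 mm rectangular top, 36 mm thick, top surface at z = 774 mm, supported by four 90×90 mm square legs, each inset 24 mm from the nearest pair of top edges, running from the floor.

B is a rectangular beam 2698 mm long (x), 104 mm deep (y), 54 mm thick (z).

The beam spans the tops of two tables placed 330 mm apart, resting at z = 774 mm.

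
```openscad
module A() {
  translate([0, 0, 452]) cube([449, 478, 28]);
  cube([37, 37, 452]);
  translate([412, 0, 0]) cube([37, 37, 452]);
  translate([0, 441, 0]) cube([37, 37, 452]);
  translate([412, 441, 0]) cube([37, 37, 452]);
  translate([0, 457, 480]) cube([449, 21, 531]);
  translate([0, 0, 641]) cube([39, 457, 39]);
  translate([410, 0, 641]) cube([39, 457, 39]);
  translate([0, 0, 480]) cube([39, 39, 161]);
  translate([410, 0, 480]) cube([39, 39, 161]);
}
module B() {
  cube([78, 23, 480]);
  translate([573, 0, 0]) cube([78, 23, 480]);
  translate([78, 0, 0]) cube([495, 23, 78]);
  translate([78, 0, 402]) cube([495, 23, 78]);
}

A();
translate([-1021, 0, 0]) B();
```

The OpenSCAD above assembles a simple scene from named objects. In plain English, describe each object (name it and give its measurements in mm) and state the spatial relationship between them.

A is a chair: 449×478 mm seat, 28 mm thick, top at z = 480 mm, on four 37 mm square corner legs flush with the seat edges. A 21 mm thick backrest slab spans the full seat width, extending 531 mm above the seat top, its back face flush with the seat's +y edge. Two armrests of 39×39 mm section run along each side from the seat's front edge to the front of the backrest, top faces 200 mm above the seat top and outer faces flush with the seat's x-edges; a 39×39 mm post under the front of each armrest stands on the seat at the front corner.

B is a picture frame with a 495×324 mm rectangular opening (x by z) and a uniform 78 mm border on every side. Frame depth is 23 mm along y. It is built from two vertical stiles running the full outside height and two horizontal rails spanning the gap between the stiles.

The picture frame is on the floor beside the chair on its −x side.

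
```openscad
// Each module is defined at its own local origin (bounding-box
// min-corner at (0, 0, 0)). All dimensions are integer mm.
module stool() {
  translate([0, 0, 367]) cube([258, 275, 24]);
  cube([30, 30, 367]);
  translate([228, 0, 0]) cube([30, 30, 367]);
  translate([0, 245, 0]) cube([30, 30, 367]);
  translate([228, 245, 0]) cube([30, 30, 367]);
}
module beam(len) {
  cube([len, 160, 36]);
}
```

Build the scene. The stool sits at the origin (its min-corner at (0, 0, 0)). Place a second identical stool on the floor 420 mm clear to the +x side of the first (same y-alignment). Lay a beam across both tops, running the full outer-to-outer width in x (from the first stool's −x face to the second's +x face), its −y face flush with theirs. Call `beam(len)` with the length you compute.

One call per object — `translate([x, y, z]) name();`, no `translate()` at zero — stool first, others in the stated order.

stool();
translate([678, 0, 0]) stool();
translate([0, 0, 391]) beam(936);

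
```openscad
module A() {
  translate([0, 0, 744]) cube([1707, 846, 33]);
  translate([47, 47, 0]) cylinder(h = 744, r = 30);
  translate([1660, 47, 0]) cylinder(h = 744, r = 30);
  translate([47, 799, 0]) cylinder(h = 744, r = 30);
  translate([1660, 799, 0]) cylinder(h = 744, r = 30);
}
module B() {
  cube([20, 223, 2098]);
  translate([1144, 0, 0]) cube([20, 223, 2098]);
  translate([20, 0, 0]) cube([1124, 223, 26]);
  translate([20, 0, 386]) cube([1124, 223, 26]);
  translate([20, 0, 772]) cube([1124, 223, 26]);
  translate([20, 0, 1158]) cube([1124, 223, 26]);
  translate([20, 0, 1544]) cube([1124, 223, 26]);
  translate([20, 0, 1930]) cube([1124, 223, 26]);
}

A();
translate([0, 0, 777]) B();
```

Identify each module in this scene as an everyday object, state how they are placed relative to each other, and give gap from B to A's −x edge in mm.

The bookshelf's min-x is at 0; the table's min-x is 0; gap = 0 mm.

A is a table. B is a bookshelf. The bookshelf is on top of the table. The gap from the bookshelf to the table's −x edge is 0 mm.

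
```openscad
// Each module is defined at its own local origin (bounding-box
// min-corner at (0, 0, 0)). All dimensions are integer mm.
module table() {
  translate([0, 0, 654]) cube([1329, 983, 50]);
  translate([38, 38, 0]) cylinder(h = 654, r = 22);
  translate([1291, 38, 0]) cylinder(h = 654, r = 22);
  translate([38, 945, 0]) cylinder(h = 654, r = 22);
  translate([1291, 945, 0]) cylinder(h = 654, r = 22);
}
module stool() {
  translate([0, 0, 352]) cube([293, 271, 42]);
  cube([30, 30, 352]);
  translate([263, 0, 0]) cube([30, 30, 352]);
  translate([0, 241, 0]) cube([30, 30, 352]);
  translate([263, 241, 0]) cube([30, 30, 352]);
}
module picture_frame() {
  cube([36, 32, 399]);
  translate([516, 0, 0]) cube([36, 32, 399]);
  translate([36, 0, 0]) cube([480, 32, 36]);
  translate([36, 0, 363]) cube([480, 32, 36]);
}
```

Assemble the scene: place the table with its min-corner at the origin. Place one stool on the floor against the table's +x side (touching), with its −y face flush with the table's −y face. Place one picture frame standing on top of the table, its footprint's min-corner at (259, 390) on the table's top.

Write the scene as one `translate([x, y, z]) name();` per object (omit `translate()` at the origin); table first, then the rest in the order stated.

table();
translate([1329, 0, 0]) stool();
translate([259, 390, 704]) picture_frame();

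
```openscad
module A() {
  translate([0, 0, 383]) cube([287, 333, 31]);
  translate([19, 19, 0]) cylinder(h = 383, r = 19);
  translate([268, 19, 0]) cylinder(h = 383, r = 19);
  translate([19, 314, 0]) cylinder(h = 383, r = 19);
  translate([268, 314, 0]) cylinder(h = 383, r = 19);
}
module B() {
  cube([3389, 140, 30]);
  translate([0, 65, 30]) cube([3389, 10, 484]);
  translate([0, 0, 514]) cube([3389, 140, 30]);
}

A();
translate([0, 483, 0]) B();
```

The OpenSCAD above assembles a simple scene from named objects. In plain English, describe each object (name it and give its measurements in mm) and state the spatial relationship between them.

A is a four-legged stool. The seat is 287×333 mm, 31 mm thick, top at z = 414 mm. It stands on four round legs, each 38 mm in diameter, from z = 0 to the seat underside, each leg's axis is inset half a diameter from the nearest pair of seat edges (so the leg's bounding box is flush with the corner).

B is an I-beam lying along x, 3389 mm long. Overall section height 544 mm. Two flanges 140 mm wide (y) and 30 mm thick, one on the floor and one at the top; a web 10 mm thick runs between them, centred on the flange width.

The I-beam is on the floor beside the stool on its +y side.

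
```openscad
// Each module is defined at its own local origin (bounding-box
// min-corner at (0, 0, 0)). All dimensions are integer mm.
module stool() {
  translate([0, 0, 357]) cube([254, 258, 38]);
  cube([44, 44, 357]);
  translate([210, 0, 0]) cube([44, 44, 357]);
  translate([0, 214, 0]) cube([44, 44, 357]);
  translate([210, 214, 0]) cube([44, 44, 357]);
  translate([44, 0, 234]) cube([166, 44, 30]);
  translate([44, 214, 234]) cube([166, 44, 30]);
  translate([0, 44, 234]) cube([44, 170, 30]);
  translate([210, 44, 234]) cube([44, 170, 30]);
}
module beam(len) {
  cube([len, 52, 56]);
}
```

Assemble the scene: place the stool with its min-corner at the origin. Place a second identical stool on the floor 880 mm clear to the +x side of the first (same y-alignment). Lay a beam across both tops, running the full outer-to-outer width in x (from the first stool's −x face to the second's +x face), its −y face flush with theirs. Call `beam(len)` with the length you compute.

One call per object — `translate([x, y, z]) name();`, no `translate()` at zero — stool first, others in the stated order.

stool();
translate([1134, 0, 0]) stool();
translate([0, 0, 395]) beam(1388);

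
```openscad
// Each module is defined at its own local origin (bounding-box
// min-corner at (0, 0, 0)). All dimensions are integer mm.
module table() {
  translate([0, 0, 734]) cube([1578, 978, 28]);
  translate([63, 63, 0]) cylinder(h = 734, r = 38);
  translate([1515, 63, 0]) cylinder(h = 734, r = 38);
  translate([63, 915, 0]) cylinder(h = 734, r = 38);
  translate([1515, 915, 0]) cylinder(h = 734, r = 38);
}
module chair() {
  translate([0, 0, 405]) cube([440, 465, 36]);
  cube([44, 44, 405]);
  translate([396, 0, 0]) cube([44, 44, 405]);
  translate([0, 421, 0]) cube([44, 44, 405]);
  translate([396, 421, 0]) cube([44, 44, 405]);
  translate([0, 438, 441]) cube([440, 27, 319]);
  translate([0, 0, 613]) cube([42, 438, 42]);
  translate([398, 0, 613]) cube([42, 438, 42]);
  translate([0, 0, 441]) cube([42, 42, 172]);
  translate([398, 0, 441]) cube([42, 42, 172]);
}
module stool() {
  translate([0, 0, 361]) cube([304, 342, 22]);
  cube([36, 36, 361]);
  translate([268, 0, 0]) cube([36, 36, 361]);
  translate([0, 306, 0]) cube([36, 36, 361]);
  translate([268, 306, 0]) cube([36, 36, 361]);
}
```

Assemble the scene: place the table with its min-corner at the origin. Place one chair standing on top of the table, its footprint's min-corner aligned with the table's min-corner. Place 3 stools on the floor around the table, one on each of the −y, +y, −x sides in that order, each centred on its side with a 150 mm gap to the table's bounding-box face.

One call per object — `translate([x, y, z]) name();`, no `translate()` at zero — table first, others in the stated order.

table();
translate([0, 0, 762]) chair();
translate([637, -492, 0]) stool();
translate([637, 1128, 0]) stool();
translate([-454, 318, 0]) stool();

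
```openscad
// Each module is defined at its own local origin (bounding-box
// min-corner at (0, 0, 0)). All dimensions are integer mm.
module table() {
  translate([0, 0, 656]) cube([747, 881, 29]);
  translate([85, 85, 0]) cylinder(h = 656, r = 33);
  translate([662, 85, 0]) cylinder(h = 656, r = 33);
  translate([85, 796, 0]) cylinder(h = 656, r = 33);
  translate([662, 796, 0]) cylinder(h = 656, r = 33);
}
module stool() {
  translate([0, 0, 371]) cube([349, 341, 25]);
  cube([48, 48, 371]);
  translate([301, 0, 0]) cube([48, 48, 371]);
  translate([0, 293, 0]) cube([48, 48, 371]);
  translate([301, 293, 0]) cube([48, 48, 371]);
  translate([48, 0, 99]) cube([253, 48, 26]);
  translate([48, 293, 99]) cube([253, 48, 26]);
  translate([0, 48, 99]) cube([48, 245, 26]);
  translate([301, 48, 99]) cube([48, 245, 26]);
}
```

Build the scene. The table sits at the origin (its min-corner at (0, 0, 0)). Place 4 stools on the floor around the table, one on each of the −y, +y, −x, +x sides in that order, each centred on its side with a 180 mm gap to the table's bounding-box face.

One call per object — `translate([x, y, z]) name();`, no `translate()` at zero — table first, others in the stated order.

table();
translate([199, -521, 0]) stool();
translate([199, 1061, 0]) stool();
translate([-529, 270, 0]) stool();
translate([927, 270, 0]) stool();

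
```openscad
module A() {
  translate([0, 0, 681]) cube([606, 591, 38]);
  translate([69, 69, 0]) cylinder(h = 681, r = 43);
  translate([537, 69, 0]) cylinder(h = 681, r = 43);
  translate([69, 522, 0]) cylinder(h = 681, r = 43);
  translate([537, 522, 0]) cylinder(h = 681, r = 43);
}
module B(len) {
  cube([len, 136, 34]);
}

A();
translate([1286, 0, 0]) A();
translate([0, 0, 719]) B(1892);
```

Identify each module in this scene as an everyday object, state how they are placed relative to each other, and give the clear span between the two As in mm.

A is a table. B is a beam. A beam spans the tops of two tables. The clear span between the two tables is 680 mm.

Second table starts at x = 1286; first ends at x = 606; clear span = 1286 − 606 = 680 mm.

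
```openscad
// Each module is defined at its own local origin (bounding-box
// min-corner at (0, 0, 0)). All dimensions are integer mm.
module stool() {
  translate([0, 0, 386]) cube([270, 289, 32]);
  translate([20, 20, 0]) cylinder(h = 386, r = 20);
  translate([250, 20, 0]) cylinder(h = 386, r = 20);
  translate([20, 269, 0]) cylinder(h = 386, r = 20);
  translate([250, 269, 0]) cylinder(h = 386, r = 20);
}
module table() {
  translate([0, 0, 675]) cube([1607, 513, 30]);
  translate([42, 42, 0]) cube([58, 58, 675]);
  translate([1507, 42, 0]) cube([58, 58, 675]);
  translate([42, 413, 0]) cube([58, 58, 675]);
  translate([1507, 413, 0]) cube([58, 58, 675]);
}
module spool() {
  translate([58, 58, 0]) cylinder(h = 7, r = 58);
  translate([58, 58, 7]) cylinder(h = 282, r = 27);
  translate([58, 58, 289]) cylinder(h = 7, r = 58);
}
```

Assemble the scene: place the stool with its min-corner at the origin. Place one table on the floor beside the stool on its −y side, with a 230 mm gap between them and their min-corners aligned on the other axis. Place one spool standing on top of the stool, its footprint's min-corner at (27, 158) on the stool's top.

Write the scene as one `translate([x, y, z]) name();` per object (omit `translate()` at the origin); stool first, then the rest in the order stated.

stool();
translate([0, -743, 0]) table();
translate([27, 158, 418]) spool();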